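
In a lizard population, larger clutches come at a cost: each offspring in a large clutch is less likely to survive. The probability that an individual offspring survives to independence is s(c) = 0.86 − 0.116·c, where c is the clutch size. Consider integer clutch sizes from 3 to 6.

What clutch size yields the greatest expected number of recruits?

4

Expected recruits = c × s(c):
  c=3: 3 × 0.512 = 1.536
  c=4: 4 × 0.396 = 1.584
  c=5: 5 × 0.280 = 1.400
  c=6: 6 × 0.164 = 0.984
Maximum at c = 4 (1.584 recruits).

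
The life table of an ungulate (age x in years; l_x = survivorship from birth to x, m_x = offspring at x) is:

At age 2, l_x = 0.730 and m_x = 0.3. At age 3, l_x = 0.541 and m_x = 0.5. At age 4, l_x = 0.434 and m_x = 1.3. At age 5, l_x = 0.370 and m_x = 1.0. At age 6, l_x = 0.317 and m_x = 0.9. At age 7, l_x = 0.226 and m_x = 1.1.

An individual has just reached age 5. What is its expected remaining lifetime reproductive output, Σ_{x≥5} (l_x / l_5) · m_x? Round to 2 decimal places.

2.44

l_5 = 0.370. Conditional survival from age 5 to x is l_x / l_5.
  x=5: (0.370/0.370) × 1.0 = 1.0000
  x=6: (0.317/0.370) × 0.9 = 0.7711
  x=7: (0.226/0.370) × 1.1 = 0.6719
Sum = 1.0000 + 0.7711 + 0.6719 = 2.4430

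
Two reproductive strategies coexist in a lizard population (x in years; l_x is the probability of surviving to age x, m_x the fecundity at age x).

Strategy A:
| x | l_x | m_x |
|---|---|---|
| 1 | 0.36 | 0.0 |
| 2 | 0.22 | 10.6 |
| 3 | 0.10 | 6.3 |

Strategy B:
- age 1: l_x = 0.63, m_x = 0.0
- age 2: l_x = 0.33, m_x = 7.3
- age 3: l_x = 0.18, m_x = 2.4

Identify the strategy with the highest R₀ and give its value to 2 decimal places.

Strategy A: R₀ = 0.36×0.0 + 0.22×10.6 + 0.10×6.3 = 2.9620
Strategy B: R₀ = 0.63×0.0 + 0.33×7.3 + 0.18×2.4 = 2.8410
Highest R₀: strategy A with 2.9620.

2.96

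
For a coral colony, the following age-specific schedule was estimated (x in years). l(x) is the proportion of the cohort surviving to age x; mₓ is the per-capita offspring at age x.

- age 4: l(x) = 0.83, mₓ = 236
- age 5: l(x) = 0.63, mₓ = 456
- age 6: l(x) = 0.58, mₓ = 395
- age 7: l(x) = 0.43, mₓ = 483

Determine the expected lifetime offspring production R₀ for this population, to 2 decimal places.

R₀ = Σ l(x) mₓ:
  age 4: 0.83 × 236 = 195.8800
  age 5: 0.63 × 456 = 287.2800
  age 6: 0.58 × 395 = 229.1000
  age 7: 0.43 × 483 = 207.6900
R₀ = 195.8800 + 287.2800 + 229.1000 + 207.6900 = 919.9500

919.95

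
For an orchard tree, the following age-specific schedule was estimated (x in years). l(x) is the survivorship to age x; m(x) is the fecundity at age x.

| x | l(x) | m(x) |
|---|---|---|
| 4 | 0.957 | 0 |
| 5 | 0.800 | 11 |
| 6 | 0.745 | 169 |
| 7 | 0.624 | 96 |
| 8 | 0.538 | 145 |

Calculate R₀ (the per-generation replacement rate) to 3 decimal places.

272.619

R₀ = Σ l(x) m(x):
  age 4: 0.957 × 0 = 0.0000
  age 5: 0.800 × 11 = 8.8000
  age 6: 0.745 × 169 = 125.9050
  age 7: 0.624 × 96 = 59.9040
  age 8: 0.538 × 145 = 78.0100
R₀ = 0.0000 + 8.8000 + 125.9050 + 59.9040 + 78.0100 = 272.6190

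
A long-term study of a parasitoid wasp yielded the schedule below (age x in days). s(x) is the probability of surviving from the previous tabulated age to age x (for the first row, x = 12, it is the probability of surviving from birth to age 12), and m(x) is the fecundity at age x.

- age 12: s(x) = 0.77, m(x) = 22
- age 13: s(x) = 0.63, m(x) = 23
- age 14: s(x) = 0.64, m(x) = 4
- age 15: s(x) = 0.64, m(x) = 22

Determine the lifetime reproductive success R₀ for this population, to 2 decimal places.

33.71

Survivorship from birth: l_x = s_12·s_13·…·s_x.
  l_12 = 0.77000
  l_13 = 0.48510
  l_14 = 0.31046
  l_15 = 0.19870
R₀ = Σ l_x m(x):
  age 12: 0.77000 × 22 = 16.9400
  age 13: 0.48510 × 23 = 11.1573
  age 14: 0.31046 × 4 = 1.2418
  age 15: 0.19870 × 22 = 4.3714
R₀ = 16.9400 + 11.1573 + 1.2418 + 4.3714 = 33.7105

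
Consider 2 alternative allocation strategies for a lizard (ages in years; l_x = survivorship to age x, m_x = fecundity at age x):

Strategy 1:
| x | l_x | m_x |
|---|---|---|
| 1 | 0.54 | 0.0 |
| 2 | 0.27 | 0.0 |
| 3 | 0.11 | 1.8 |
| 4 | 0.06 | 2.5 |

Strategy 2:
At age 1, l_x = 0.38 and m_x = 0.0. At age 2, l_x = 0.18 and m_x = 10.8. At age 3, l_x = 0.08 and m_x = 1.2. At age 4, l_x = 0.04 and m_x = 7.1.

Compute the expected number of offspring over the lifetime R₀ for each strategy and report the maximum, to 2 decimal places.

Strategy 1: R₀ = 0.54×0.0 + 0.27×0.0 + 0.11×1.8 + 0.06×2.5 = 0.3480
Strategy 2: R₀ = 0.38×0.0 + 0.18×10.8 + 0.08×1.2 + 0.04×7.1 = 2.3240
Highest R₀: strategy 2 with 2.3240.

2.32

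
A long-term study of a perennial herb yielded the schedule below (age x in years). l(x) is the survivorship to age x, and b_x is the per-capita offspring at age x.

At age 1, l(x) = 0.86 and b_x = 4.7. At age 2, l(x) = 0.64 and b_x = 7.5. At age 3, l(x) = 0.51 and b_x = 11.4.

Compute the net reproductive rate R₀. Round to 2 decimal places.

R₀ = Σ l(x) b_x:
  age 1: 0.86 × 4.7 = 4.0420
  age 2: 0.64 × 7.5 = 4.8000
  age 3: 0.51 × 11.4 = 5.8140
R₀ = 4.0420 + 4.8000 + 5.8140 = 14.6560

14.66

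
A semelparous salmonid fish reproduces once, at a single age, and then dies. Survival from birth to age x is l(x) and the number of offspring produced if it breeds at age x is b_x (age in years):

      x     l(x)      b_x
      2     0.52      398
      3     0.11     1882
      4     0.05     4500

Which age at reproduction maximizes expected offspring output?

Expected offspring if breeding at age x = l(x) × b_x:
  age 2: 0.52 × 398 = 206.960
  age 3: 0.11 × 1882 = 207.020
  age 4: 0.05 × 4500 = 225.000
Maximum at age 4 (225.000).

4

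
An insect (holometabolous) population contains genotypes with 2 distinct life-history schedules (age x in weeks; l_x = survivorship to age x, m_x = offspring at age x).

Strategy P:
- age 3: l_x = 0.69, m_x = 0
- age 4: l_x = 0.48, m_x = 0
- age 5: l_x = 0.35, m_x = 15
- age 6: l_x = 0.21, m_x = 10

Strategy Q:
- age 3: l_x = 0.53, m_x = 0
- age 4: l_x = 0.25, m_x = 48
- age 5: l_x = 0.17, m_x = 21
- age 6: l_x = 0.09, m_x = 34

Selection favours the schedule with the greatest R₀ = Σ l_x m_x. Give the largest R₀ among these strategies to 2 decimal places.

18.63

Strategy P: R₀ = 0.69×0 + 0.48×0 + 0.35×15 + 0.21×10 = 7.3500
Strategy Q: R₀ = 0.53×0 + 0.25×48 + 0.17×21 + 0.09×34 = 18.6300
Highest R₀: strategy Q with 18.6300.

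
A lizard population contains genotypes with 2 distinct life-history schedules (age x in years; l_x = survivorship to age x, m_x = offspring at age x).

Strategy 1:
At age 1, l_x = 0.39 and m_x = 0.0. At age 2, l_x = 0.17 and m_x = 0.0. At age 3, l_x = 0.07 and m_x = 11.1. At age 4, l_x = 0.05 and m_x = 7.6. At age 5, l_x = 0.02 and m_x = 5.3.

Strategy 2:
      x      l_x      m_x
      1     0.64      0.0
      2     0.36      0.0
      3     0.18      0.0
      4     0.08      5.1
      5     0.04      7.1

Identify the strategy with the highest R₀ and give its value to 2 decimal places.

1.26

Strategy 1: R₀ = 0.39×0.0 + 0.17×0.0 + 0.07×11.1 + 0.05×7.6 + 0.02×5.3 = 1.2630
Strategy 2: R₀ = 0.64×0.0 + 0.36×0.0 + 0.18×0.0 + 0.08×5.1 + 0.04×7.1 = 0.6920
Highest R₀: strategy 1 with 1.2630.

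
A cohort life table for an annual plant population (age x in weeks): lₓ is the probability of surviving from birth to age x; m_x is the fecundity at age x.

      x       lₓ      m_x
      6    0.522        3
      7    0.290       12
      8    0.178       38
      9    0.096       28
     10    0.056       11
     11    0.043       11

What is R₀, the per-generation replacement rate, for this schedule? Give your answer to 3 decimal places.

15.587

R₀ = Σ lₓ m_x:
  age 6: 0.522 × 3 = 1.5660
  age 7: 0.290 × 12 = 3.4800
  age 8: 0.178 × 38 = 6.7640
  age 9: 0.096 × 28 = 2.6880
  age 10: 0.056 × 11 = 0.6160
  age 11: 0.043 × 11 = 0.4730
R₀ = 1.5660 + 3.4800 + 6.7640 + 2.6880 + 0.6160 + 0.4730 = 15.5870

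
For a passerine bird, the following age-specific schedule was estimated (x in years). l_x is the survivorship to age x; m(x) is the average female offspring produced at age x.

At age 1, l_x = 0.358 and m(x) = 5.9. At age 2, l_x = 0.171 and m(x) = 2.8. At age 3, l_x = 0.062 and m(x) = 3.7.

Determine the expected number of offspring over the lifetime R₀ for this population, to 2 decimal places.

R₀ = Σ l_x m(x):
  age 1: 0.358 × 5.9 = 2.1122
  age 2: 0.171 × 2.8 = 0.4788
  age 3: 0.062 × 3.7 = 0.2294
R₀ = 2.1122 + 0.4788 + 0.2294 = 2.8204

2.82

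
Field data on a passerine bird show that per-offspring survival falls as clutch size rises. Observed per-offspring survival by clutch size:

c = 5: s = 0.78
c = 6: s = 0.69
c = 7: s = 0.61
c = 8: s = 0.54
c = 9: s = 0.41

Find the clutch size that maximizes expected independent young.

8

Expected independent young = c × s(c):
  c=5: 5 × 0.78 = 3.900
  c=6: 6 × 0.69 = 4.140
  c=7: 7 × 0.61 = 4.270
  c=8: 8 × 0.54 = 4.320
  c=9: 9 × 0.41 = 3.690
Maximum at c = 8 (4.320 independent young).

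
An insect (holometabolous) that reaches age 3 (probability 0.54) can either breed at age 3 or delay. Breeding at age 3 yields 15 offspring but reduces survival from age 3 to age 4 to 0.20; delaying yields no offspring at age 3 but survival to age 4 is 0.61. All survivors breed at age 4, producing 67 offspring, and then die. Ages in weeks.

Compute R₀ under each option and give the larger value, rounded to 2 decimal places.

22.07

breed at age 3: R₀ = 0.54 × (15 + 0.20 × 67) = 0.54 × 28.4000 = 15.3360
delay to age 4: R₀ = 0.54 × (0.61 × 67) = 0.54 × 40.8700 = 22.0698
Higher: delay to age 4 (22.0698).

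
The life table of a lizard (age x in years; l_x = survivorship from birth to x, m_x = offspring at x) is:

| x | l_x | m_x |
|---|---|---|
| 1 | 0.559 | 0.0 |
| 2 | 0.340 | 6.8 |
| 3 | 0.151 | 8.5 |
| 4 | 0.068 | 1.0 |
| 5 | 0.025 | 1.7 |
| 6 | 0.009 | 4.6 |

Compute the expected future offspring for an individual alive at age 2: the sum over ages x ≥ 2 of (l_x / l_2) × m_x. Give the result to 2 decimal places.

l_2 = 0.340. Conditional survival from age 2 to x is l_x / l_2.
  x=2: (0.340/0.340) × 6.8 = 6.8000
  x=3: (0.151/0.340) × 8.5 = 3.7750
  x=4: (0.068/0.340) × 1.0 = 0.2000
  x=5: (0.025/0.340) × 1.7 = 0.1250
  x=6: (0.009/0.340) × 4.6 = 0.1218
Sum = 6.8000 + 3.7750 + 0.2000 + 0.1250 + 0.1218 = 11.0218

11.02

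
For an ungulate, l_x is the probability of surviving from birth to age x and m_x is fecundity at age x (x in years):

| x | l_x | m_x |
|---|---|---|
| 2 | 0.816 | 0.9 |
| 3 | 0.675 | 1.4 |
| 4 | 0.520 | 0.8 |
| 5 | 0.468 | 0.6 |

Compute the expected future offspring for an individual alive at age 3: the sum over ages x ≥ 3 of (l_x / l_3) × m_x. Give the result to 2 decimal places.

2.43

l_3 = 0.675. Conditional survival from age 3 to x is l_x / l_3.
  x=3: (0.675/0.675) × 1.4 = 1.4000
  x=4: (0.520/0.675) × 0.8 = 0.6163
  x=5: (0.468/0.675) × 0.6 = 0.4160
Sum = 1.4000 + 0.6163 + 0.4160 = 2.4323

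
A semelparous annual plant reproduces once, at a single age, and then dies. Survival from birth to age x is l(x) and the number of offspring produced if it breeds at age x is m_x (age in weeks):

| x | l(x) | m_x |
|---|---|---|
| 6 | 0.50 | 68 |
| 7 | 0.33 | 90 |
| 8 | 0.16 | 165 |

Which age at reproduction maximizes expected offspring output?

Expected offspring if breeding at age x = l(x) × m_x:
  age 6: 0.50 × 68 = 34.000
  age 7: 0.33 × 90 = 29.700
  age 8: 0.16 × 165 = 26.400
Maximum at age 6 (34.000).

6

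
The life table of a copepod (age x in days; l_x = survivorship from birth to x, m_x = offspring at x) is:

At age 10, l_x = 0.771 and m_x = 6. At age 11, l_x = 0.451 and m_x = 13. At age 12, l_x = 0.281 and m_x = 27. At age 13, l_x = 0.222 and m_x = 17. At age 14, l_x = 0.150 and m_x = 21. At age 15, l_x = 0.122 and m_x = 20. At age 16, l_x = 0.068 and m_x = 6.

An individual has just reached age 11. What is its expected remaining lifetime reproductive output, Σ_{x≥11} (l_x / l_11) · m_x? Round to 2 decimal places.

l_11 = 0.451. Conditional survival from age 11 to x is l_x / l_11.
  x=11: (0.451/0.451) × 13 = 13.0000
  x=12: (0.281/0.451) × 27 = 16.8226
  x=13: (0.222/0.451) × 17 = 8.3681
  x=14: (0.150/0.451) × 21 = 6.9845
  x=15: (0.122/0.451) × 20 = 5.4102
  x=16: (0.068/0.451) × 6 = 0.9047
Sum = 13.0000 + 16.8226 + 8.3681 + 6.9845 + 5.4102 + 0.9047 = 51.4900

51.49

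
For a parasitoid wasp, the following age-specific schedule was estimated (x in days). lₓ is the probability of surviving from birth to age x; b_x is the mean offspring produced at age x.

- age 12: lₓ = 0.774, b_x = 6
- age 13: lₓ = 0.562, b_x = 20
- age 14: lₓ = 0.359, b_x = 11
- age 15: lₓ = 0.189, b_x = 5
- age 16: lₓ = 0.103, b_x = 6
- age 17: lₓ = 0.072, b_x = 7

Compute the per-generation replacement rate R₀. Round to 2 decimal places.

R₀ = Σ lₓ b_x:
  age 12: 0.774 × 6 = 4.6440
  age 13: 0.562 × 20 = 11.2400
  age 14: 0.359 × 11 = 3.9490
  age 15: 0.189 × 5 = 0.9450
  age 16: 0.103 × 6 = 0.6180
  age 17: 0.072 × 7 = 0.5040
R₀ = 4.6440 + 11.2400 + 3.9490 + 0.9450 + 0.6180 + 0.5040 = 21.9000

21.90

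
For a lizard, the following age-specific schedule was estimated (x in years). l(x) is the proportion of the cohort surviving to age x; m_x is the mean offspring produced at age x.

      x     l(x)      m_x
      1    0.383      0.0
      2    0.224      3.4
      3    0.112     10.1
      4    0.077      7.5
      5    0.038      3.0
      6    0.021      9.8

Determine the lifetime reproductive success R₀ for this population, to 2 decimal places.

R₀ = Σ l(x) m_x:
  age 1: 0.383 × 0.0 = 0.0000
  age 2: 0.224 × 3.4 = 0.7616
  age 3: 0.112 × 10.1 = 1.1312
  age 4: 0.077 × 7.5 = 0.5775
  age 5: 0.038 × 3.0 = 0.1140
  age 6: 0.021 × 9.8 = 0.2058
R₀ = 0.0000 + 0.7616 + 1.1312 + 0.5775 + 0.1140 + 0.2058 = 2.7901

2.79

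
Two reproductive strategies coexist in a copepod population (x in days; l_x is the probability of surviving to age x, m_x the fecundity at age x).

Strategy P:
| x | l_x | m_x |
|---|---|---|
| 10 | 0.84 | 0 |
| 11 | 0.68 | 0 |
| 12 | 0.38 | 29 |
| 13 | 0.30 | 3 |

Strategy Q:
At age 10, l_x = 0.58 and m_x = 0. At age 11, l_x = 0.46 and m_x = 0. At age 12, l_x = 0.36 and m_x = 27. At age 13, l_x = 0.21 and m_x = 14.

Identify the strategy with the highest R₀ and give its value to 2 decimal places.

Strategy P: R₀ = 0.84×0 + 0.68×0 + 0.38×29 + 0.30×3 = 11.9200
Strategy Q: R₀ = 0.58×0 + 0.46×0 + 0.36×27 + 0.21×14 = 12.6600
Highest R₀: strategy Q with 12.6600.

12.66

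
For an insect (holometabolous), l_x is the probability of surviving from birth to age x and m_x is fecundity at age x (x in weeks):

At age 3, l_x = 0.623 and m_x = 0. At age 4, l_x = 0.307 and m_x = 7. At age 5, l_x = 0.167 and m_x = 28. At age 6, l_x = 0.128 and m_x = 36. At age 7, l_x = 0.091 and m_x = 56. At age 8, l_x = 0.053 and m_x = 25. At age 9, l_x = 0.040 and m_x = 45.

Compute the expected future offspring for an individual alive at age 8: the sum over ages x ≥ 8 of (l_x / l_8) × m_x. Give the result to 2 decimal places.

58.96

l_8 = 0.053. Conditional survival from age 8 to x is l_x / l_8.
  x=8: (0.053/0.053) × 25 = 25.0000
  x=9: (0.040/0.053) × 45 = 33.9623
Sum = 25.0000 + 33.9623 = 58.9623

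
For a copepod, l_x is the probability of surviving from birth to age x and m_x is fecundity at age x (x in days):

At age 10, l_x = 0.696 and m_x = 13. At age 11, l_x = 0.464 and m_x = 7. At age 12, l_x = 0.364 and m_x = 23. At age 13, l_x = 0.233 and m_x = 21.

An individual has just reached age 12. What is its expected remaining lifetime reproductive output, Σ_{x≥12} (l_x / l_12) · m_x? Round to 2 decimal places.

36.44

l_12 = 0.364. Conditional survival from age 12 to x is l_x / l_12.
  x=12: (0.364/0.364) × 23 = 23.0000
  x=13: (0.233/0.364) × 21 = 13.4423
Sum = 23.0000 + 13.4423 = 36.4423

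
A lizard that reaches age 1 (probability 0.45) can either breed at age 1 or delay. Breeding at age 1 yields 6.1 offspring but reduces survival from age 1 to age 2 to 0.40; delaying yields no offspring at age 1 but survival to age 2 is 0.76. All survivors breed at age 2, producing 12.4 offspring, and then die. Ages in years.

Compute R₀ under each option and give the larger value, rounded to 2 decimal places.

breed at age 1: R₀ = 0.45 × (6.1 + 0.40 × 12.4) = 0.45 × 11.0600 = 4.9770
delay to age 2: R₀ = 0.45 × (0.76 × 12.4) = 0.45 × 9.4240 = 4.2408
Higher: breed at age 1 (4.9770).

4.98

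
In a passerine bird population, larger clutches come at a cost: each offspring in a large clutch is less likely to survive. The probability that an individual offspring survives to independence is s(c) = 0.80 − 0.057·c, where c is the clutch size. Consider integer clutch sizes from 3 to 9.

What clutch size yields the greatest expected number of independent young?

7

Expected independent young = c × s(c):
  c=3: 3 × 0.629 = 1.887
  c=4: 4 × 0.572 = 2.288
  c=5: 5 × 0.515 = 2.575
  c=6: 6 × 0.458 = 2.748
  c=7: 7 × 0.401 = 2.807
  c=8: 8 × 0.344 = 2.752
  c=9: 9 × 0.287 = 2.583
Maximum at c = 7 (2.807 independent young).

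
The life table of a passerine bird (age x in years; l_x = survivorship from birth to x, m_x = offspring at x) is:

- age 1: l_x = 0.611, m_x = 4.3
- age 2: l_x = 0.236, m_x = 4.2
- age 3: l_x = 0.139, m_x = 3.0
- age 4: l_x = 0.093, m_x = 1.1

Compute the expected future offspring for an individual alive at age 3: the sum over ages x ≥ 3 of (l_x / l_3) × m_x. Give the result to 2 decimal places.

l_3 = 0.139. Conditional survival from age 3 to x is l_x / l_3.
  x=3: (0.139/0.139) × 3.0 = 3.0000
  x=4: (0.093/0.139) × 1.1 = 0.7360
Sum = 3.0000 + 0.7360 = 3.7360

3.74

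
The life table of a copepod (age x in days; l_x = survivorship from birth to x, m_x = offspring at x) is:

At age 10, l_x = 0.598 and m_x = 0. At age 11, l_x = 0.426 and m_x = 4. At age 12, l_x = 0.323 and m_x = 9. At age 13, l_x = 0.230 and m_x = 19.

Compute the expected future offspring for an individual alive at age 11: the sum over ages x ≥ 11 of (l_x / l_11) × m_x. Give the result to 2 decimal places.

21.08

l_11 = 0.426. Conditional survival from age 11 to x is l_x / l_11.
  x=11: (0.426/0.426) × 4 = 4.0000
  x=12: (0.323/0.426) × 9 = 6.8239
  x=13: (0.230/0.426) × 19 = 10.2582
Sum = 4.0000 + 6.8239 + 10.2582 = 21.0822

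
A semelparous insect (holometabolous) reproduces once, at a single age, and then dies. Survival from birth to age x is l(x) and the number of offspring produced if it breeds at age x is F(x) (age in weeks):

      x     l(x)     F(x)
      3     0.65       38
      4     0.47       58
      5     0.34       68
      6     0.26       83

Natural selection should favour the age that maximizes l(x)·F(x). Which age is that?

Expected offspring if breeding at age x = l(x) × F(x):
  age 3: 0.65 × 38 = 24.700
  age 4: 0.47 × 58 = 27.260
  age 5: 0.34 × 68 = 23.120
  age 6: 0.26 × 83 = 21.580
Maximum at age 4 (27.260).

4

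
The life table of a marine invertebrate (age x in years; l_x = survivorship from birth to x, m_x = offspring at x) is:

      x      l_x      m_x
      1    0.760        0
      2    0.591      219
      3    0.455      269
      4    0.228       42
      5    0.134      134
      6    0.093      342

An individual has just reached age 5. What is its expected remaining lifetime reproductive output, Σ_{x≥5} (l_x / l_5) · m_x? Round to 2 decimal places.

371.36

l_5 = 0.134. Conditional survival from age 5 to x is l_x / l_5.
  x=5: (0.134/0.134) × 134 = 134.0000
  x=6: (0.093/0.134) × 342 = 237.3582
Sum = 134.0000 + 237.3582 = 371.3582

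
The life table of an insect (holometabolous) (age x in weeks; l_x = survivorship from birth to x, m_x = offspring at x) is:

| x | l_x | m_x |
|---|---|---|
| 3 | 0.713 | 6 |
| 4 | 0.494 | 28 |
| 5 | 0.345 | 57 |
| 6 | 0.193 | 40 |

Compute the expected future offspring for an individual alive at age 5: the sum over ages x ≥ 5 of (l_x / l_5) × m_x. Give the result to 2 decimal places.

79.38

l_5 = 0.345. Conditional survival from age 5 to x is l_x / l_5.
  x=5: (0.345/0.345) × 57 = 57.0000
  x=6: (0.193/0.345) × 40 = 22.3768
Sum = 57.0000 + 22.3768 = 79.3768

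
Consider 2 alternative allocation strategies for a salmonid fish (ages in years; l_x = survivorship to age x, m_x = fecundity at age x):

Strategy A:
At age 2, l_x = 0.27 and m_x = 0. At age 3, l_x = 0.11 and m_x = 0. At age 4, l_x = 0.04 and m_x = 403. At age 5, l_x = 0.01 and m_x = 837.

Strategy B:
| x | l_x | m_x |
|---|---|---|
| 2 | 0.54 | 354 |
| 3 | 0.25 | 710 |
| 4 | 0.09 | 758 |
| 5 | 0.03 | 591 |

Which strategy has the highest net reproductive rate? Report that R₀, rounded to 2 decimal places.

Strategy A: R₀ = 0.27×0 + 0.11×0 + 0.04×403 + 0.01×837 = 24.4900
Strategy B: R₀ = 0.54×354 + 0.25×710 + 0.09×758 + 0.03×591 = 454.6100
Highest R₀: strategy B with 454.6100.

454.61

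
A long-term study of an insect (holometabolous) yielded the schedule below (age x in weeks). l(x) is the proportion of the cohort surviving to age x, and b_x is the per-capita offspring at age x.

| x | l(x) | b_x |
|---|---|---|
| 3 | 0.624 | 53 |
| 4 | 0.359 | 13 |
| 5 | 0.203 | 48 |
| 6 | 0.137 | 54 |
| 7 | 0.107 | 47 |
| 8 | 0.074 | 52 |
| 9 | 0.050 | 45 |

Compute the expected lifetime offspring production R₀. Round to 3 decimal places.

R₀ = Σ l(x) b_x:
  age 3: 0.624 × 53 = 33.0720
  age 4: 0.359 × 13 = 4.6670
  age 5: 0.203 × 48 = 9.7440
  age 6: 0.137 × 54 = 7.3980
  age 7: 0.107 × 47 = 5.0290
  age 8: 0.074 × 52 = 3.8480
  age 9: 0.050 × 45 = 2.2500
R₀ = 33.0720 + 4.6670 + 9.7440 + 7.3980 + 5.0290 + 3.8480 + 2.2500 = 66.0080

66.008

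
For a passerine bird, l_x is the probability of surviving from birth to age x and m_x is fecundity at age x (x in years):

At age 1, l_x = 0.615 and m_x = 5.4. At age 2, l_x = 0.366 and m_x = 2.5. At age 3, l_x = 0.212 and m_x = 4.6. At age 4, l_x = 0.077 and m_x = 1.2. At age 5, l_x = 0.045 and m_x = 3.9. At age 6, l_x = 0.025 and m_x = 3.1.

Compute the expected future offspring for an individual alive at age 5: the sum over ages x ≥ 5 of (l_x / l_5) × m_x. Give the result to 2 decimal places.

l_5 = 0.045. Conditional survival from age 5 to x is l_x / l_5.
  x=5: (0.045/0.045) × 3.9 = 3.9000
  x=6: (0.025/0.045) × 3.1 = 1.7222
Sum = 3.9000 + 1.7222 = 5.6222

5.62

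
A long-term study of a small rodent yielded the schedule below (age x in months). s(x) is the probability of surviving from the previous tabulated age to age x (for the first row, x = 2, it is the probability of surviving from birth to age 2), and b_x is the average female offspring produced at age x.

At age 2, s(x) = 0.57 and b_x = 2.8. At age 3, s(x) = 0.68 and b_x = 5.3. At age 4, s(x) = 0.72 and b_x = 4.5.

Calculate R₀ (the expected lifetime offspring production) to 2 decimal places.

Survivorship from birth: l_x = s_2·s_3·…·s_x.
  l_2 = 0.57000
  l_3 = 0.38760
  l_4 = 0.27907
R₀ = Σ l_x b_x:
  age 2: 0.57000 × 2.8 = 1.5960
  age 3: 0.38760 × 5.3 = 2.0543
  age 4: 0.27907 × 4.5 = 1.2558
R₀ = 1.5960 + 2.0543 + 1.2558 = 4.9061

4.91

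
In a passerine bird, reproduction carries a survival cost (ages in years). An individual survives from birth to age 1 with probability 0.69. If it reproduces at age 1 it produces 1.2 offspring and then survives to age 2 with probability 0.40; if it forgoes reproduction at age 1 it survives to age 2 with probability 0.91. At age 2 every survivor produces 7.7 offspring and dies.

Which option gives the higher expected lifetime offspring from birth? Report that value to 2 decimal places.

4.83

breed at age 1: R₀ = 0.69 × (1.2 + 0.40 × 7.7) = 0.69 × 4.2800 = 2.9532
delay to age 2: R₀ = 0.69 × (0.91 × 7.7) = 0.69 × 7.0070 = 4.8348
Higher: delay to age 2 (4.8348).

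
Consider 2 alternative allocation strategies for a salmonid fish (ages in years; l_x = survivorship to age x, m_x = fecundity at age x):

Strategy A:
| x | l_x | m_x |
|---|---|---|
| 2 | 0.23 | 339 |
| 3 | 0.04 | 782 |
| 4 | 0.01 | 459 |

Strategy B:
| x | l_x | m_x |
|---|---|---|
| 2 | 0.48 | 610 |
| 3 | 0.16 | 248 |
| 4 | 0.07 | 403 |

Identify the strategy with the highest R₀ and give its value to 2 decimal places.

360.69

Strategy A: R₀ = 0.23×339 + 0.04×782 + 0.01×459 = 113.8400
Strategy B: R₀ = 0.48×610 + 0.16×248 + 0.07×403 = 360.6900
Highest R₀: strategy B with 360.6900.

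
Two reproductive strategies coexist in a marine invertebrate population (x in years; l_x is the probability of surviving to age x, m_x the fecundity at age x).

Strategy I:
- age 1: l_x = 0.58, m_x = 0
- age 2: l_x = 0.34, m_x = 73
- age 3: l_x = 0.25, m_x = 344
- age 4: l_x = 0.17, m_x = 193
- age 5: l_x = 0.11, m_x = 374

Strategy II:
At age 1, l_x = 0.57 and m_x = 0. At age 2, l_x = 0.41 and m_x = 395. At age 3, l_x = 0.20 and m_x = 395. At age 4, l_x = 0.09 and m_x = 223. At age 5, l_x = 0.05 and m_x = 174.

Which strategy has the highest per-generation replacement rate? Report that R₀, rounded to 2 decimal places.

Strategy I: R₀ = 0.58×0 + 0.34×73 + 0.25×344 + 0.17×193 + 0.11×374 = 184.7700
Strategy II: R₀ = 0.57×0 + 0.41×395 + 0.20×395 + 0.09×223 + 0.05×174 = 269.7200
Highest R₀: strategy II with 269.7200.

269.72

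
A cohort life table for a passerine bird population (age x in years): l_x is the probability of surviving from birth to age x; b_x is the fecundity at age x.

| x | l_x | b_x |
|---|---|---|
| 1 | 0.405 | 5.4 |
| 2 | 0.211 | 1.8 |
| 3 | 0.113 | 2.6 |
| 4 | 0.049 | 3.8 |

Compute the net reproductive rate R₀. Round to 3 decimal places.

R₀ = Σ l_x b_x:
  age 1: 0.405 × 5.4 = 2.1870
  age 2: 0.211 × 1.8 = 0.3798
  age 3: 0.113 × 2.6 = 0.2938
  age 4: 0.049 × 3.8 = 0.1862
R₀ = 2.1870 + 0.3798 + 0.2938 + 0.1862 = 3.0468

3.047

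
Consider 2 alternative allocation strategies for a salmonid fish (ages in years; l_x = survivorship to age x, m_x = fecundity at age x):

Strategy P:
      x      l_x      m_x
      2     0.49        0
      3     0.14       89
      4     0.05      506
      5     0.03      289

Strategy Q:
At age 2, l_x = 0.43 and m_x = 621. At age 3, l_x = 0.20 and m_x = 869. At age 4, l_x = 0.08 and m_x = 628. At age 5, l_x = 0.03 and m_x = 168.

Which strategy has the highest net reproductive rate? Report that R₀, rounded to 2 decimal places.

Strategy P: R₀ = 0.49×0 + 0.14×89 + 0.05×506 + 0.03×289 = 46.4300
Strategy Q: R₀ = 0.43×621 + 0.20×869 + 0.08×628 + 0.03×168 = 496.1100
Highest R₀: strategy Q with 496.1100.

496.11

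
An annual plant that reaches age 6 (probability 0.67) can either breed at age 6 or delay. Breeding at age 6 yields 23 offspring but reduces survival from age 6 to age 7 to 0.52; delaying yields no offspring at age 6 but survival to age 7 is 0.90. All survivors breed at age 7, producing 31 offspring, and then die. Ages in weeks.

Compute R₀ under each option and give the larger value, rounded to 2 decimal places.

26.21

breed at age 6: R₀ = 0.67 × (23 + 0.52 × 31) = 0.67 × 39.1200 = 26.2104
delay to age 7: R₀ = 0.67 × (0.90 × 31) = 0.67 × 27.9000 = 18.6930
Higher: breed at age 6 (26.2104).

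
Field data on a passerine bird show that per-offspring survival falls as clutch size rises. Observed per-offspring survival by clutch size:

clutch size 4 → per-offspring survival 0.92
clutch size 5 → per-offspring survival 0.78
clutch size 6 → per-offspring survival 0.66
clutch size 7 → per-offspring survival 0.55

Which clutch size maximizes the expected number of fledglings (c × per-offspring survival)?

Expected fledglings = c × s(c):
  c=4: 4 × 0.92 = 3.680
  c=5: 5 × 0.78 = 3.900
  c=6: 6 × 0.66 = 3.960
  c=7: 7 × 0.55 = 3.850
Maximum at c = 6 (3.960 fledglings).

6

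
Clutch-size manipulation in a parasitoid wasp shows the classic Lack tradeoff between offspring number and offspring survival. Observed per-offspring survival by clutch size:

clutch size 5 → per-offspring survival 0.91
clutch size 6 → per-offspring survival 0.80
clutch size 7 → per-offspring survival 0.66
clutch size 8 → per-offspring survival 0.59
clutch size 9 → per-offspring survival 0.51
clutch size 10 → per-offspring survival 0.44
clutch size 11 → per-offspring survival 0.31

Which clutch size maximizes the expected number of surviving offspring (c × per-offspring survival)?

Expected surviving offspring = c × s(c):
  c=5: 5 × 0.91 = 4.550
  c=6: 6 × 0.80 = 4.800
  c=7: 7 × 0.66 = 4.620
  c=8: 8 × 0.59 = 4.720
  c=9: 9 × 0.51 = 4.590
  c=10: 10 × 0.44 = 4.400
  c=11: 11 × 0.31 = 3.410
Maximum at c = 6 (4.800 surviving offspring).

6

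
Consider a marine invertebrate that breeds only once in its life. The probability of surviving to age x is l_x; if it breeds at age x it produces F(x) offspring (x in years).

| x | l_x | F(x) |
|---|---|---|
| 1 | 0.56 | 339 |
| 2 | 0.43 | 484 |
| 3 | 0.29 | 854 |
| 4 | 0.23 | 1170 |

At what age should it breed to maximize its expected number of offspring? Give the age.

Expected offspring if breeding at age x = l_x × F(x):
  age 1: 0.56 × 339 = 189.840
  age 2: 0.43 × 484 = 208.120
  age 3: 0.29 × 854 = 247.660
  age 4: 0.23 × 1170 = 269.100
Maximum at age 4 (269.100).

4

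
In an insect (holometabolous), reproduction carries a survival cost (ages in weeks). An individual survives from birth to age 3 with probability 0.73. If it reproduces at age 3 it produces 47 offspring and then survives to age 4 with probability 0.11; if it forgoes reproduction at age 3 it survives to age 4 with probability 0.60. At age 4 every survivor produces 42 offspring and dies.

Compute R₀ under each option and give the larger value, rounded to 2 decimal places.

breed at age 3: R₀ = 0.73 × (47 + 0.11 × 42) = 0.73 × 51.6200 = 37.6826
delay to age 4: R₀ = 0.73 × (0.60 × 42) = 0.73 × 25.2000 = 18.3960
Higher: breed at age 3 (37.6826).

37.68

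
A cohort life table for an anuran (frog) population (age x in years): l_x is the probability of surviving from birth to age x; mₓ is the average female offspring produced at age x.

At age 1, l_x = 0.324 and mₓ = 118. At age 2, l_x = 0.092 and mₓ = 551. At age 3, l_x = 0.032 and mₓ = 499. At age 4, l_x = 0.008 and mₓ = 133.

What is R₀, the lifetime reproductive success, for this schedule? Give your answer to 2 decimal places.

R₀ = Σ l_x mₓ:
  age 1: 0.324 × 118 = 38.2320
  age 2: 0.092 × 551 = 50.6920
  age 3: 0.032 × 499 = 15.9680
  age 4: 0.008 × 133 = 1.0640
R₀ = 38.2320 + 50.6920 + 15.9680 + 1.0640 = 105.9560

105.96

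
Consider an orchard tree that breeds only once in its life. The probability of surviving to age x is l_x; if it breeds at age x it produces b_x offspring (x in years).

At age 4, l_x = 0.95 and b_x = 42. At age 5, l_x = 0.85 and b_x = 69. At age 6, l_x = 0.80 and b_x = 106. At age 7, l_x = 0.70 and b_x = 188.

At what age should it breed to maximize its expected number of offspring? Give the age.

Expected offspring if breeding at age x = l_x × b_x:
  age 4: 0.95 × 42 = 39.900
  age 5: 0.85 × 69 = 58.650
  age 6: 0.80 × 106 = 84.800
  age 7: 0.70 × 188 = 131.600
Maximum at age 7 (131.600).

7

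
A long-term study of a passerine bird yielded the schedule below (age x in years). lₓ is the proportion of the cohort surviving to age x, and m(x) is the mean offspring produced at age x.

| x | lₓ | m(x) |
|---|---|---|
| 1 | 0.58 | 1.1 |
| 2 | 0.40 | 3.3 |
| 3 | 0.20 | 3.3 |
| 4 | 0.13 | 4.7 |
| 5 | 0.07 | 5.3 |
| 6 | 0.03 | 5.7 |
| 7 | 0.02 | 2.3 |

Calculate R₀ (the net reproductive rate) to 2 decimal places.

R₀ = Σ lₓ m(x):
  age 1: 0.58 × 1.1 = 0.6380
  age 2: 0.40 × 3.3 = 1.3200
  age 3: 0.20 × 3.3 = 0.6600
  age 4: 0.13 × 4.7 = 0.6110
  age 5: 0.07 × 5.3 = 0.3710
  age 6: 0.03 × 5.7 = 0.1710
  age 7: 0.02 × 2.3 = 0.0460
R₀ = 0.6380 + 1.3200 + 0.6600 + 0.6110 + 0.3710 + 0.1710 + 0.0460 = 3.8170

3.82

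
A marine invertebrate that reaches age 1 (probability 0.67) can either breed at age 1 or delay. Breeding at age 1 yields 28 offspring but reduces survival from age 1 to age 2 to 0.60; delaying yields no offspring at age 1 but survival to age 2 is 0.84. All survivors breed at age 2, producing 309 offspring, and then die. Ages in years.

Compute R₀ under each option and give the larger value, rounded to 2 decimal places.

173.91

breed at age 1: R₀ = 0.67 × (28 + 0.60 × 309) = 0.67 × 213.4000 = 142.9780
delay to age 2: R₀ = 0.67 × (0.84 × 309) = 0.67 × 259.5600 = 173.9052
Higher: delay to age 2 (173.9052).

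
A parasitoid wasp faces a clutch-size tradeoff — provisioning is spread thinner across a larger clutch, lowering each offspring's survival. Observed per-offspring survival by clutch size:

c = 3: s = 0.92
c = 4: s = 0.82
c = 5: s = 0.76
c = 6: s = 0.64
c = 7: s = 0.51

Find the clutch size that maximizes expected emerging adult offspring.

6

Expected emerging adult offspring = c × s(c):
  c=3: 3 × 0.92 = 2.760
  c=4: 4 × 0.82 = 3.280
  c=5: 5 × 0.76 = 3.800
  c=6: 6 × 0.64 = 3.840
  c=7: 7 × 0.51 = 3.570
Maximum at c = 6 (3.840 emerging adult offspring).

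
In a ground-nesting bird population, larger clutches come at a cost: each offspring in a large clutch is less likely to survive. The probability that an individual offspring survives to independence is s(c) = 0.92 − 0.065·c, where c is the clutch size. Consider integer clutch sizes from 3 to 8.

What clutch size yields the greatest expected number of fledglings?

Expected fledglings = c × s(c):
  c=3: 3 × 0.725 = 2.175
  c=4: 4 × 0.660 = 2.640
  c=5: 5 × 0.595 = 2.975
  c=6: 6 × 0.530 = 3.180
  c=7: 7 × 0.465 = 3.255
  c=8: 8 × 0.400 = 3.200
Maximum at c = 7 (3.255 fledglings).

7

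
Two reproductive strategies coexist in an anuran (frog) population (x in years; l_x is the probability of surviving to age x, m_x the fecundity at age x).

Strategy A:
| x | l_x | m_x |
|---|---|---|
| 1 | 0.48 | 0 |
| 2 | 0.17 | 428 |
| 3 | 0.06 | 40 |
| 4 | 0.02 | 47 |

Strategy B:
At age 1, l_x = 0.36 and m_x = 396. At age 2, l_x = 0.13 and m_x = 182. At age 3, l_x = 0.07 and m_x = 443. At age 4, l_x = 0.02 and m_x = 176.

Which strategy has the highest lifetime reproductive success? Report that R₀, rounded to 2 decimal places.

Strategy A: R₀ = 0.48×0 + 0.17×428 + 0.06×40 + 0.02×47 = 76.1000
Strategy B: R₀ = 0.36×396 + 0.13×182 + 0.07×443 + 0.02×176 = 200.7500
Highest R₀: strategy B with 200.7500.

200.75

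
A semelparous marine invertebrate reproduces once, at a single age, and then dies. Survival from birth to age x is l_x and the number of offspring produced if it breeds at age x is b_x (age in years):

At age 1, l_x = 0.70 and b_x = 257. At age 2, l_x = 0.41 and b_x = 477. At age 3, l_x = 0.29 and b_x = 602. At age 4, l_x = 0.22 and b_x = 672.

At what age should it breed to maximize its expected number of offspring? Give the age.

2

Expected offspring if breeding at age x = l_x × b_x:
  age 1: 0.70 × 257 = 179.900
  age 2: 0.41 × 477 = 195.570
  age 3: 0.29 × 602 = 174.580
  age 4: 0.22 × 672 = 147.840
Maximum at age 2 (195.570).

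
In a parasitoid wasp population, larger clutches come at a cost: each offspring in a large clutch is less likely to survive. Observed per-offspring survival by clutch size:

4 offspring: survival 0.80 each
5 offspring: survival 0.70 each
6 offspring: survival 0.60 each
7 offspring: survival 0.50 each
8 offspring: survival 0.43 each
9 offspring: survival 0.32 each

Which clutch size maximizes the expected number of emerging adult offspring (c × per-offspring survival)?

Expected emerging adult offspring = c × s(c):
  c=4: 4 × 0.80 = 3.200
  c=5: 5 × 0.70 = 3.500
  c=6: 6 × 0.60 = 3.600
  c=7: 7 × 0.50 = 3.500
  c=8: 8 × 0.43 = 3.440
  c=9: 9 × 0.32 = 2.880
Maximum at c = 6 (3.600 emerging adult offspring).

6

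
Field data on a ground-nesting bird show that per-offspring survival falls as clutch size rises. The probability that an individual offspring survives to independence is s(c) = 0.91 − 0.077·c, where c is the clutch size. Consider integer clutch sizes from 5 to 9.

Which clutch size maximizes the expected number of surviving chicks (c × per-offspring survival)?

6

Expected surviving chicks = c × s(c):
  c=5: 5 × 0.525 = 2.625
  c=6: 6 × 0.448 = 2.688
  c=7: 7 × 0.371 = 2.597
  c=8: 8 × 0.294 = 2.352
  c=9: 9 × 0.217 = 1.953
Maximum at c = 6 (2.688 surviving chicks).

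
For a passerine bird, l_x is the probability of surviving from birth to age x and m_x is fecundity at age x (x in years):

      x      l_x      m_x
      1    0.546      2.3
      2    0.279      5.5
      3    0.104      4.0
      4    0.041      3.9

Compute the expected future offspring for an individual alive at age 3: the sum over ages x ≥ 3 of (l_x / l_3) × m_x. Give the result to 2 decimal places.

5.54

l_3 = 0.104. Conditional survival from age 3 to x is l_x / l_3.
  x=3: (0.104/0.104) × 4.0 = 4.0000
  x=4: (0.041/0.104) × 3.9 = 1.5375
Sum = 4.0000 + 1.5375 = 5.5375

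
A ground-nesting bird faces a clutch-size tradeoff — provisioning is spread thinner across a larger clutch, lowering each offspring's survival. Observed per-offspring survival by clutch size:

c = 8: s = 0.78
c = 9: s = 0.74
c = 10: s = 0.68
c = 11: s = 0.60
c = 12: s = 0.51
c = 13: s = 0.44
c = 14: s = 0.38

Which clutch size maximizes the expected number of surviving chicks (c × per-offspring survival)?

Expected surviving chicks = c × s(c):
  c=8: 8 × 0.78 = 6.240
  c=9: 9 × 0.74 = 6.660
  c=10: 10 × 0.68 = 6.800
  c=11: 11 × 0.60 = 6.600
  c=12: 12 × 0.51 = 6.120
  c=13: 13 × 0.44 = 5.720
  c=14: 14 × 0.38 = 5.320
Maximum at c = 10 (6.800 surviving chicks).

10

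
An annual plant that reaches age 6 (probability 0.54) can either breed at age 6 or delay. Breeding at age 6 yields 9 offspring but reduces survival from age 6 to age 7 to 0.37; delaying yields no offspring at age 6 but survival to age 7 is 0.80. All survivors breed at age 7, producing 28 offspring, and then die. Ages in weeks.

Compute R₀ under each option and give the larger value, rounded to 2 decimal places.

12.10

breed at age 6: R₀ = 0.54 × (9 + 0.37 × 28) = 0.54 × 19.3600 = 10.4544
delay to age 7: R₀ = 0.54 × (0.80 × 28) = 0.54 × 22.4000 = 12.0960
Higher: delay to age 7 (12.0960).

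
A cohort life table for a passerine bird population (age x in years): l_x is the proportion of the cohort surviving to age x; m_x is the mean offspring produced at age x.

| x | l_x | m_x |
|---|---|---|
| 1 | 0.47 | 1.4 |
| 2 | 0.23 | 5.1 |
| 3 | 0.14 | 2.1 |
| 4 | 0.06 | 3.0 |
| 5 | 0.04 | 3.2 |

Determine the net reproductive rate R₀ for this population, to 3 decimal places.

2.433

R₀ = Σ l_x m_x:
  age 1: 0.47 × 1.4 = 0.6580
  age 2: 0.23 × 5.1 = 1.1730
  age 3: 0.14 × 2.1 = 0.2940
  age 4: 0.06 × 3.0 = 0.1800
  age 5: 0.04 × 3.2 = 0.1280
R₀ = 0.6580 + 1.1730 + 0.2940 + 0.1800 + 0.1280 = 2.4330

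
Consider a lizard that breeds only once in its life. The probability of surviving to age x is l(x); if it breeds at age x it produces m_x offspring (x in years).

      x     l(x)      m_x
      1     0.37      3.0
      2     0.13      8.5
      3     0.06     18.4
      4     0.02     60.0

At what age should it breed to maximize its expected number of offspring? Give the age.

4

Expected offspring if breeding at age x = l(x) × m_x:
  age 1: 0.37 × 3.0 = 1.110
  age 2: 0.13 × 8.5 = 1.105
  age 3: 0.06 × 18.4 = 1.104
  age 4: 0.02 × 60.0 = 1.200
Maximum at age 4 (1.200).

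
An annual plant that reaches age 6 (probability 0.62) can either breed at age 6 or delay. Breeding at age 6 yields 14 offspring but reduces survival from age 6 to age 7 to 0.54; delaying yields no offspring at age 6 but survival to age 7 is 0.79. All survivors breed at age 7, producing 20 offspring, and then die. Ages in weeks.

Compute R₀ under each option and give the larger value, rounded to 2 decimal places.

breed at age 6: R₀ = 0.62 × (14 + 0.54 × 20) = 0.62 × 24.8000 = 15.3760
delay to age 7: R₀ = 0.62 × (0.79 × 20) = 0.62 × 15.8000 = 9.7960
Higher: breed at age 6 (15.3760).

15.38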